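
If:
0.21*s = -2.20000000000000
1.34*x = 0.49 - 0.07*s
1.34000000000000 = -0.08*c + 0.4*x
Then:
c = -12.19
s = -10.48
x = 0.91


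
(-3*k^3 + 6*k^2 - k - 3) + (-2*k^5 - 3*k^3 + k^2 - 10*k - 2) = -2*k^5 - 6*k^3 + 7*k^2 - 11*k - 5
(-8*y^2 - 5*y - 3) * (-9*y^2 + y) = 72*y^4 + 37*y^3 + 22*y^2 - 3*y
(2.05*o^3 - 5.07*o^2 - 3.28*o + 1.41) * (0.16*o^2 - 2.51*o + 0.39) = 0.328*o^5 - 5.9567*o^4 + 13.0004*o^3 + 6.4811*o^2 - 4.8183*o + 0.5499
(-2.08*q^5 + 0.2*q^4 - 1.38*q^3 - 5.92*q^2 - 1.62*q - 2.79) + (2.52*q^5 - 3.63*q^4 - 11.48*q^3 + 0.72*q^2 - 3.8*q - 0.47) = 0.44*q^5 - 3.43*q^4 - 12.86*q^3 - 5.2*q^2 - 5.42*q - 3.26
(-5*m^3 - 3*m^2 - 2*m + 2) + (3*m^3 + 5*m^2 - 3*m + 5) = -2*m^3 + 2*m^2 - 5*m + 7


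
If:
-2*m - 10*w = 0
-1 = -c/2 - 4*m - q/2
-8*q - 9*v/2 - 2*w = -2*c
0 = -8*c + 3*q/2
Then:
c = 120*w/19 + 6/19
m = -5*w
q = 640*w/19 + 32/19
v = -9836*w/171 - 488/171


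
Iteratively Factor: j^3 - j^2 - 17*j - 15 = (j + 3)*(j^2 - 4*j - 5) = (j - 5)*(j + 3)*(j + 1)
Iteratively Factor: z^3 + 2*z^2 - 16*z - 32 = (z + 4)*(z^2 - 2*z - 8) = (z - 4)*(z + 4)*(z + 2)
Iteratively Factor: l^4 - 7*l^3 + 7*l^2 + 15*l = (l + 1)*(l^3 - 8*l^2 + 15*l) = (l - 3)*(l + 1)*(l^2 - 5*l) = l*(l - 3)*(l + 1)*(l - 5)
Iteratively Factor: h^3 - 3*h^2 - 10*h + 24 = (h - 2)*(h^2 - h - 12) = (h - 2)*(h + 3)*(h - 4)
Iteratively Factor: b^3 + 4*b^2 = (b)*(b^2 + 4*b) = b*(b + 4)*(b)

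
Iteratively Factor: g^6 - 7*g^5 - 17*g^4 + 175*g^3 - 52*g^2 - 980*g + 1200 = (g - 2)*(g^5 - 5*g^4 - 27*g^3 + 121*g^2 + 190*g - 600) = (g - 5)*(g - 2)*(g^4 - 27*g^2 - 14*g + 120) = (g - 5)*(g - 2)^2*(g^3 + 2*g^2 - 23*g - 60) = (g - 5)*(g - 2)^2*(g + 3)*(g^2 - g - 20) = (g - 5)^2*(g - 2)^2*(g + 3)*(g + 4)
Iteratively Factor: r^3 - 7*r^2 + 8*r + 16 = (r - 4)*(r^2 - 3*r - 4) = (r - 4)*(r + 1)*(r - 4)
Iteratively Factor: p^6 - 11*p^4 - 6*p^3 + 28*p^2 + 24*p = (p + 2)*(p^5 - 2*p^4 - 7*p^3 + 8*p^2 + 12*p) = (p - 2)*(p + 2)*(p^4 - 7*p^2 - 6*p) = (p - 2)*(p + 1)*(p + 2)*(p^3 - p^2 - 6*p) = (p - 3)*(p - 2)*(p + 1)*(p + 2)*(p^2 + 2*p) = (p - 3)*(p - 2)*(p + 1)*(p + 2)^2*(p)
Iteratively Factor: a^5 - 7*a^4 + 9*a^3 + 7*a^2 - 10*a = (a - 1)*(a^4 - 6*a^3 + 3*a^2 + 10*a) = (a - 1)*(a + 1)*(a^3 - 7*a^2 + 10*a) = (a - 5)*(a - 1)*(a + 1)*(a^2 - 2*a) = a*(a - 5)*(a - 1)*(a + 1)*(a - 2)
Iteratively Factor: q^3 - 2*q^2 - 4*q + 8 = (q - 2)*(q^2 - 4) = (q - 2)^2*(q + 2)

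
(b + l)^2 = b^2 + 2*b*l + l^2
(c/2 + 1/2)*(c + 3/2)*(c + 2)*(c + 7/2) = c^4/2 + 4*c^3 + 89*c^2/8 + 103*c/8 + 21/4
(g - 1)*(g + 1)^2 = g^3 + g^2 - g - 1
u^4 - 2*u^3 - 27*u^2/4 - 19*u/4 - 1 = (u - 4)*(u + 1/2)^2*(u + 1)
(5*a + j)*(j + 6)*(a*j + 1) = 5*a^2*j^2 + 30*a^2*j + a*j^3 + 6*a*j^2 + 5*a*j + 30*a + j^2 + 6*j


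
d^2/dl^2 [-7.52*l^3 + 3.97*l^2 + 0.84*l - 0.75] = 7.94 - 45.12*l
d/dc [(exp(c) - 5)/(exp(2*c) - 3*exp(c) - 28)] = (-(exp(c) - 5)*(2*exp(c) - 3) + exp(2*c) - 3*exp(c) - 28)*exp(c)/(-exp(2*c) + 3*exp(c) + 28)^2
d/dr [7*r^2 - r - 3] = 14*r - 1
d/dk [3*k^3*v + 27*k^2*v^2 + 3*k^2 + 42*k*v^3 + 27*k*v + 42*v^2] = 9*k^2*v + 54*k*v^2 + 6*k + 42*v^3 + 27*v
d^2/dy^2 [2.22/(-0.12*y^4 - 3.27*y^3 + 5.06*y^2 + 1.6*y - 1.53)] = ((3.1968*y^2 + 43.5564*y - 22.4664)*(0.12*y^4 + 3.27*y^3 - 5.06*y^2 - 1.6*y + 1.53) - 2.22*(0.48*y^3 + 9.81*y^2 - 10.12*y - 1.6)*(0.96*y^3 + 19.62*y^2 - 20.24*y - 3.2))/(0.12*y^4 + 3.27*y^3 - 5.06*y^2 - 1.6*y + 1.53)^3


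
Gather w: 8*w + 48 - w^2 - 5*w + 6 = -w^2 + 3*w + 54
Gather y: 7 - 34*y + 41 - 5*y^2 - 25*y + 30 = -5*y^2 - 59*y + 78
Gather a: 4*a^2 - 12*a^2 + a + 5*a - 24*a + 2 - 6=-8*a^2 - 18*a - 4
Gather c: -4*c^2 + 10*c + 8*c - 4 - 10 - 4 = -4*c^2 + 18*c - 18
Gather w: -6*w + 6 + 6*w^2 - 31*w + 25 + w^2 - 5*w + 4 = 7*w^2 - 42*w + 35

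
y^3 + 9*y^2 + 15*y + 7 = (y + 1)^2*(y + 7)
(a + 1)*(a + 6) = a^2 + 7*a + 6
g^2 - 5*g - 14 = (g - 7)*(g + 2)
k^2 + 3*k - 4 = (k - 1)*(k + 4)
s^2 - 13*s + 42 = (s - 7)*(s - 6)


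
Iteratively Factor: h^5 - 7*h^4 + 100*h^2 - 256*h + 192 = (h - 2)*(h^4 - 5*h^3 - 10*h^2 + 80*h - 96) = (h - 3)*(h - 2)*(h^3 - 2*h^2 - 16*h + 32) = (h - 3)*(h - 2)*(h + 4)*(h^2 - 6*h + 8) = (h - 4)*(h - 3)*(h - 2)*(h + 4)*(h - 2)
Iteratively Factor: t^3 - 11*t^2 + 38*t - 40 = (t - 5)*(t^2 - 6*t + 8) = (t - 5)*(t - 2)*(t - 4)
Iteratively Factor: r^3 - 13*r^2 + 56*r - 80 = (r - 5)*(r^2 - 8*r + 16) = (r - 5)*(r - 4)*(r - 4)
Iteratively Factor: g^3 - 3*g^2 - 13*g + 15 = (g + 3)*(g^2 - 6*g + 5) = (g - 5)*(g + 3)*(g - 1)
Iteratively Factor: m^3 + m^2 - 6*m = (m - 2)*(m^2 + 3*m) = (m - 2)*(m + 3)*(m)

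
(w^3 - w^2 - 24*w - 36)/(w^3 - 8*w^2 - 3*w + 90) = (w + 2)/(w - 5)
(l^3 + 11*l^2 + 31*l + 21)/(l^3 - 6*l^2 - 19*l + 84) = (l^3 + 11*l^2 + 31*l + 21)/(l^3 - 6*l^2 - 19*l + 84)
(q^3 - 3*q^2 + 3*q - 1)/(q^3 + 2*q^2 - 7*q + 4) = (q - 1)/(q + 4)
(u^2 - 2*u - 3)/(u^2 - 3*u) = (u + 1)/u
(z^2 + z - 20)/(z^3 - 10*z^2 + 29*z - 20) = (z + 5)/(z^2 - 6*z + 5)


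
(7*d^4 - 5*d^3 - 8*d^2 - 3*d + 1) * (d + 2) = 7*d^5 + 9*d^4 - 18*d^3 - 19*d^2 - 5*d + 2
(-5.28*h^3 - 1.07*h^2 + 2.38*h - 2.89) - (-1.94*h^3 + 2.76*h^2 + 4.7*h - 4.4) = -3.34*h^3 - 3.83*h^2 - 2.32*h + 1.51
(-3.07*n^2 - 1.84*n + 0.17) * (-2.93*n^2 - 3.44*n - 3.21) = 8.9951*n^4 + 15.952*n^3 + 15.6862*n^2 + 5.3216*n - 0.5457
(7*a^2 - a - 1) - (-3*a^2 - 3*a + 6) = 10*a^2 + 2*a - 7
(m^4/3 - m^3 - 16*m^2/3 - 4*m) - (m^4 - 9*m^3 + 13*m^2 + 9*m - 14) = -2*m^4/3 + 8*m^3 - 55*m^2/3 - 13*m + 14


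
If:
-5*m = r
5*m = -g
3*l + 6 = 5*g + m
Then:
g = r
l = 8*r/5 - 2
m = -r/5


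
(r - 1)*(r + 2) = r^2 + r - 2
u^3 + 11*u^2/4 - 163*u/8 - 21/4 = (u - 7/2)*(u + 1/4)*(u + 6)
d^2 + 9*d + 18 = (d + 3)*(d + 6)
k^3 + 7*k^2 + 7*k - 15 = (k - 1)*(k + 3)*(k + 5)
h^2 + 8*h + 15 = (h + 3)*(h + 5)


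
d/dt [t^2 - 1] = 2*t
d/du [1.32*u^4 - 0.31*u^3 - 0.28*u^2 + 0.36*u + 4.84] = 5.28*u^3 - 0.93*u^2 - 0.56*u + 0.36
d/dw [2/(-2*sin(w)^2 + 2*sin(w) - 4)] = (2*sin(w) - 1)*cos(w)/(sin(w)^2 - sin(w) + 2)^2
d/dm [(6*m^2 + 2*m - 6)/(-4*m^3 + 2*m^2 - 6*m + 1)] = 2*(12*m^4 + 8*m^3 - 56*m^2 + 18*m - 17)/(16*m^6 - 16*m^5 + 52*m^4 - 32*m^3 + 40*m^2 - 12*m + 1)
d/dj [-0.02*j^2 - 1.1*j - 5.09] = -0.04*j - 1.1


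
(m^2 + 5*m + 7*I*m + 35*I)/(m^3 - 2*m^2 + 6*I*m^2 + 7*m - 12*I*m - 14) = (m + 5)/(m^2 - m*(2 + I) + 2*I)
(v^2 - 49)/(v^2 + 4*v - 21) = (v - 7)/(v - 3)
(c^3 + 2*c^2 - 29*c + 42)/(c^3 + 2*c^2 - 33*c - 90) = (c^3 + 2*c^2 - 29*c + 42)/(c^3 + 2*c^2 - 33*c - 90)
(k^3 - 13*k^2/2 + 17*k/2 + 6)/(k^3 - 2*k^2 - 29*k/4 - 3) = 2*(k - 3)/(2*k + 3)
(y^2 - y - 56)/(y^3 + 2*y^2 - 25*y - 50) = (y^2 - y - 56)/(y^3 + 2*y^2 - 25*y - 50)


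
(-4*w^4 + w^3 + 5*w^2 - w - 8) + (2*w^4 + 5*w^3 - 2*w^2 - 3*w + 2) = -2*w^4 + 6*w^3 + 3*w^2 - 4*w - 6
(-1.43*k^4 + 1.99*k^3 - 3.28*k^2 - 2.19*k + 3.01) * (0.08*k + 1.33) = -0.1144*k^5 - 1.7427*k^4 + 2.3843*k^3 - 4.5376*k^2 - 2.6719*k + 4.0033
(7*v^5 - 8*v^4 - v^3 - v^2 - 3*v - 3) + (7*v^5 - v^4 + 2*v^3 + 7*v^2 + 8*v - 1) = 14*v^5 - 9*v^4 + v^3 + 6*v^2 + 5*v - 4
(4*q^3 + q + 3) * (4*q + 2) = 16*q^4 + 8*q^3 + 4*q^2 + 14*q + 6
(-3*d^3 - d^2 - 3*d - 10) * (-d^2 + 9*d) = 3*d^5 - 26*d^4 - 6*d^3 - 17*d^2 - 90*d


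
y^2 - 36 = (y - 6)*(y + 6)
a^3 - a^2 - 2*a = a*(a - 2)*(a + 1)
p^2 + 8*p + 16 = (p + 4)^2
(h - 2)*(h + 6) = h^2 + 4*h - 12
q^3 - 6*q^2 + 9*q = q*(q - 3)^2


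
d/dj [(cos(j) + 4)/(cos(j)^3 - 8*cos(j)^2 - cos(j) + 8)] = (-125*cos(j)/2 + 2*cos(2*j) + cos(3*j)/2 - 10)/((cos(j) - 8)^2*sin(j)^3)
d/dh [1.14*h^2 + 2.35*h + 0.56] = 2.28*h + 2.35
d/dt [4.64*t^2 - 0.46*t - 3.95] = 9.28*t - 0.46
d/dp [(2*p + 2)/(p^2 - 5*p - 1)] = 2*(-p^2 - 2*p + 4)/(p^4 - 10*p^3 + 23*p^2 + 10*p + 1)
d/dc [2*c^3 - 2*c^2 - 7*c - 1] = 6*c^2 - 4*c - 7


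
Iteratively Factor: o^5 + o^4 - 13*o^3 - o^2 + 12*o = (o + 4)*(o^4 - 3*o^3 - o^2 + 3*o) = (o - 1)*(o + 4)*(o^3 - 2*o^2 - 3*o) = (o - 3)*(o - 1)*(o + 4)*(o^2 + o) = (o - 3)*(o - 1)*(o + 1)*(o + 4)*(o)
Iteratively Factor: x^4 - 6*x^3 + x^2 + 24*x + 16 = (x + 1)*(x^3 - 7*x^2 + 8*x + 16) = (x - 4)*(x + 1)*(x^2 - 3*x - 4) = (x - 4)*(x + 1)^2*(x - 4)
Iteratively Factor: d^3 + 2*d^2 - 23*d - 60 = (d - 5)*(d^2 + 7*d + 12) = (d - 5)*(d + 3)*(d + 4)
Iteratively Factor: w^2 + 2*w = (w + 2)*(w)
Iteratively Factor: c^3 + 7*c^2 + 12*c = (c + 4)*(c^2 + 3*c) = (c + 3)*(c + 4)*(c)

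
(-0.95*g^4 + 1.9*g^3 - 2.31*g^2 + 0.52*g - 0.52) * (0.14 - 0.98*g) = 0.931*g^5 - 1.995*g^4 + 2.5298*g^3 - 0.833*g^2 + 0.5824*g - 0.0728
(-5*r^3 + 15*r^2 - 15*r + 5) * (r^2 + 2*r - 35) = -5*r^5 + 5*r^4 + 190*r^3 - 550*r^2 + 535*r - 175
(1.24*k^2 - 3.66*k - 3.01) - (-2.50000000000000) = 1.24*k^2 - 3.66*k - 0.51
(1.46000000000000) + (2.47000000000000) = 3.93000000000000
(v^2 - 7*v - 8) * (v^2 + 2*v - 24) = v^4 - 5*v^3 - 46*v^2 + 152*v + 192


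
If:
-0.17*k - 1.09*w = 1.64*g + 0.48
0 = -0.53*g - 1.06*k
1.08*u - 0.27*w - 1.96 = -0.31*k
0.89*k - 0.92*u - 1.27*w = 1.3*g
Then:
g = 3.84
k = -1.92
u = 0.89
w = -5.92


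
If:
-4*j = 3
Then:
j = -3/4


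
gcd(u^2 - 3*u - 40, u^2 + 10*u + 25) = u + 5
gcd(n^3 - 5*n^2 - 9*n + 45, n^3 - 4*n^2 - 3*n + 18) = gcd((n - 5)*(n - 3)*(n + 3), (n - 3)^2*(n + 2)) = n - 3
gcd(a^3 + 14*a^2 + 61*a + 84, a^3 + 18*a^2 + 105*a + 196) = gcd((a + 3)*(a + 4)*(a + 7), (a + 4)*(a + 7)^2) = a^2 + 11*a + 28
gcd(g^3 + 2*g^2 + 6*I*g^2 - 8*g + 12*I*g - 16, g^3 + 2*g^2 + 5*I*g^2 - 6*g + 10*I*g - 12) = g^2 + g*(2 + 2*I) + 4*I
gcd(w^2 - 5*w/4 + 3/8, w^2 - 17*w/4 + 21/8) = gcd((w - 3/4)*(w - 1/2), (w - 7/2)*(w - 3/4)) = w - 3/4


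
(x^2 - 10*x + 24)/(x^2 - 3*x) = (x^2 - 10*x + 24)/(x*(x - 3))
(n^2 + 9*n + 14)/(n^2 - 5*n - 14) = (n + 7)/(n - 7)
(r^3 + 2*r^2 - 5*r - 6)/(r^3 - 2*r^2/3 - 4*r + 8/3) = 3*(r^2 + 4*r + 3)/(3*r^2 + 4*r - 4)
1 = 1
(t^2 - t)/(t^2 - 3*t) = (t - 1)/(t - 3)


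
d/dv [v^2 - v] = 2*v - 1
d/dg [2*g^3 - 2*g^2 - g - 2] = 6*g^2 - 4*g - 1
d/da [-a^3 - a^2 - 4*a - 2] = -3*a^2 - 2*a - 4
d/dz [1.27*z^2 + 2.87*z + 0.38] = 2.54*z + 2.87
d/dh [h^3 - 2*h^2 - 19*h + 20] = 3*h^2 - 4*h - 19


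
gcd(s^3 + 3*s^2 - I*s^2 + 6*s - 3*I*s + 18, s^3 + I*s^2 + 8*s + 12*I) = s^2 - I*s + 6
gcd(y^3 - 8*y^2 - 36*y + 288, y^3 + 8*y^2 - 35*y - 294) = y - 6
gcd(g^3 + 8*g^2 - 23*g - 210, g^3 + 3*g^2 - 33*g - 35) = g^2 + 2*g - 35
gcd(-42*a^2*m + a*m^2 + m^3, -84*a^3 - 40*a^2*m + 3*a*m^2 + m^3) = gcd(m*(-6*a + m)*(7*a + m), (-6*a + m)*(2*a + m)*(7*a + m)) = 42*a^2 - a*m - m^2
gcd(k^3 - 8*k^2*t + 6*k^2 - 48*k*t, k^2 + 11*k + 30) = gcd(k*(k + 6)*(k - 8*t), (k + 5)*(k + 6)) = k + 6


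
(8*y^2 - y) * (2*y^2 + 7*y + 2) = 16*y^4 + 54*y^3 + 9*y^2 - 2*y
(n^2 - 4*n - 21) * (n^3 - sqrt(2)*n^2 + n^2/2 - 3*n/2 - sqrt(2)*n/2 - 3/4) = n^5 - 7*n^4/2 - sqrt(2)*n^4 - 49*n^3/2 + 7*sqrt(2)*n^3/2 - 21*n^2/4 + 23*sqrt(2)*n^2 + 21*sqrt(2)*n/2 + 69*n/2 + 63/4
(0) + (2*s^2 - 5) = 2*s^2 - 5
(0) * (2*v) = 0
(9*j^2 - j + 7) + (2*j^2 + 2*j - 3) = 11*j^2 + j + 4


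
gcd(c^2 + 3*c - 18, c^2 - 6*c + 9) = c - 3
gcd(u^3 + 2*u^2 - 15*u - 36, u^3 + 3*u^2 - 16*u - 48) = u^2 - u - 12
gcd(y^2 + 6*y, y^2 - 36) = y + 6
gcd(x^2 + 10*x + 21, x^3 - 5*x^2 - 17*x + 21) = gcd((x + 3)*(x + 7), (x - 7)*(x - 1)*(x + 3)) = x + 3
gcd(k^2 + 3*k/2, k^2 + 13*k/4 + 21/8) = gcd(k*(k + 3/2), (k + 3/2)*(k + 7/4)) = k + 3/2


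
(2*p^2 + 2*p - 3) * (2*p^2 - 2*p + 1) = 4*p^4 - 8*p^2 + 8*p - 3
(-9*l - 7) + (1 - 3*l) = -12*l - 6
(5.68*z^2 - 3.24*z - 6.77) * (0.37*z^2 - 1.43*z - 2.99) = 2.1016*z^4 - 9.3212*z^3 - 14.8549*z^2 + 19.3687*z + 20.2423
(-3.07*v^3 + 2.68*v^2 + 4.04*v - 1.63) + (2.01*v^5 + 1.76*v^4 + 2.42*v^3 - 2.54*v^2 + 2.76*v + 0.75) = 2.01*v^5 + 1.76*v^4 - 0.65*v^3 + 0.14*v^2 + 6.8*v - 0.88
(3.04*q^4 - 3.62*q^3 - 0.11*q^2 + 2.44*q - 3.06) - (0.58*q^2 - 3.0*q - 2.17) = 3.04*q^4 - 3.62*q^3 - 0.69*q^2 + 5.44*q - 0.89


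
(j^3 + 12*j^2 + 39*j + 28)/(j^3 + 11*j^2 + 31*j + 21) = (j + 4)/(j + 3)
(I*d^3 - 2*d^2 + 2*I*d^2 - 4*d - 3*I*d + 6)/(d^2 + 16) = (I*d^3 + 2*d^2*(-1 + I) - d*(4 + 3*I) + 6)/(d^2 + 16)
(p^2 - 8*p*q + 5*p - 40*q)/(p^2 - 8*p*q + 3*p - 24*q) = (p + 5)/(p + 3)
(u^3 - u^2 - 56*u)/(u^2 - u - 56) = u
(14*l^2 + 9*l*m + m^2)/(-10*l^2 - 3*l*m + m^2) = (-7*l - m)/(5*l - m)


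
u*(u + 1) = u^2 + u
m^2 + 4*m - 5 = (m - 1)*(m + 5)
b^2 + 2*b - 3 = (b - 1)*(b + 3)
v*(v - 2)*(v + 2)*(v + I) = v^4 + I*v^3 - 4*v^2 - 4*I*v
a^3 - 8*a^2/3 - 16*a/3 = a*(a - 4)*(a + 4/3)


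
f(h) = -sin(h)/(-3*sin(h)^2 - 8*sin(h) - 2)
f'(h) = -(6*sin(h)*cos(h) + 8*cos(h))*sin(h)/(-3*sin(h)^2 - 8*sin(h) - 2)^2 - cos(h)/(-3*sin(h)^2 - 8*sin(h) - 2)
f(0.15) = 0.05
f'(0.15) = 0.18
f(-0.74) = 0.33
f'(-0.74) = 0.11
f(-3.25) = 0.04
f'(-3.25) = -0.23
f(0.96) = 0.08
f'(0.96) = -0.00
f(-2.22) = 0.32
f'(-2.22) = -0.01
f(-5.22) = 0.08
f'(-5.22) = -0.00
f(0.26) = 0.06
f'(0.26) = 0.10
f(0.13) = 0.04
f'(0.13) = 0.20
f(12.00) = 0.38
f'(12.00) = 0.47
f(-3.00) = -0.15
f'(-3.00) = -2.22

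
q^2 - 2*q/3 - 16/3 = (q - 8/3)*(q + 2)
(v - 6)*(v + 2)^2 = v^3 - 2*v^2 - 20*v - 24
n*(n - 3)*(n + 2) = n^3 - n^2 - 6*n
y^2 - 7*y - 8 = (y - 8)*(y + 1)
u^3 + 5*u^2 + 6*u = u*(u + 2)*(u + 3)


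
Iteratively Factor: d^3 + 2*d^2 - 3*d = (d - 1)*(d^2 + 3*d) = (d - 1)*(d + 3)*(d)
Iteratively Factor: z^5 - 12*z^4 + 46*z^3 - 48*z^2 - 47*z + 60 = (z + 1)*(z^4 - 13*z^3 + 59*z^2 - 107*z + 60) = (z - 1)*(z + 1)*(z^3 - 12*z^2 + 47*z - 60) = (z - 4)*(z - 1)*(z + 1)*(z^2 - 8*z + 15) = (z - 5)*(z - 4)*(z - 1)*(z + 1)*(z - 3)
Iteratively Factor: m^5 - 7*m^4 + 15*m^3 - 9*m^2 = (m)*(m^4 - 7*m^3 + 15*m^2 - 9*m) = m*(m - 3)*(m^3 - 4*m^2 + 3*m) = m*(m - 3)*(m - 1)*(m^2 - 3*m) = m^2*(m - 3)*(m - 1)*(m - 3)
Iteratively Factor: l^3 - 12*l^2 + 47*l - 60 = (l - 4)*(l^2 - 8*l + 15) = (l - 5)*(l - 4)*(l - 3)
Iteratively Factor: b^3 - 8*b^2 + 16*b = (b)*(b^2 - 8*b + 16) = b*(b - 4)*(b - 4)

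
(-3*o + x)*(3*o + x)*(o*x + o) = -9*o^3*x - 9*o^3 + o*x^3 + o*x^2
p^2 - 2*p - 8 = (p - 4)*(p + 2)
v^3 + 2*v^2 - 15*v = v*(v - 3)*(v + 5)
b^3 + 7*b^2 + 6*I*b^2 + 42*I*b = b*(b + 7)*(b + 6*I)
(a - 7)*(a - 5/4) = a^2 - 33*a/4 + 35/4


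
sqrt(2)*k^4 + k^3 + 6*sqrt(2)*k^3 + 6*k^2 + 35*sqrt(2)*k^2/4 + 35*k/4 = k*(k + 5/2)*(k + 7/2)*(sqrt(2)*k + 1)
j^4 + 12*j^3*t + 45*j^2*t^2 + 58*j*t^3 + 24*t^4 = (j + t)^2*(j + 4*t)*(j + 6*t)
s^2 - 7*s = s*(s - 7)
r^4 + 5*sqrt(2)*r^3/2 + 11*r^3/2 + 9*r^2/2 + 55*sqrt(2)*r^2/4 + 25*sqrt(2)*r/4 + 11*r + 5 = (r + 1/2)*(r + 5)*(r + sqrt(2)/2)*(r + 2*sqrt(2))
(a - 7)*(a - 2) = a^2 - 9*a + 14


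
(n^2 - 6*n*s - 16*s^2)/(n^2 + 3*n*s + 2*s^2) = (n - 8*s)/(n + s)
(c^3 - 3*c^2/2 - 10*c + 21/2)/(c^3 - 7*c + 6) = (c - 7/2)/(c - 2)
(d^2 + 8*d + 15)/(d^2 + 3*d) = (d + 5)/d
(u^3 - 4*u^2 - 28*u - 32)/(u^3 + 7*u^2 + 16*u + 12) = (u - 8)/(u + 3)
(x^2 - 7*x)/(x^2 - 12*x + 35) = x/(x - 5)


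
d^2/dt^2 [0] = 0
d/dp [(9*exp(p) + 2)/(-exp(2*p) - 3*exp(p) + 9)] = (9*exp(2*p) + 4*exp(p) + 87)*exp(p)/(exp(4*p) + 6*exp(3*p) - 9*exp(2*p) - 54*exp(p) + 81)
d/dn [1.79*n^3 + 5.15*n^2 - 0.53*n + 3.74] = 5.37*n^2 + 10.3*n - 0.53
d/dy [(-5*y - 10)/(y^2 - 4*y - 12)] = 5/(y^2 - 12*y + 36)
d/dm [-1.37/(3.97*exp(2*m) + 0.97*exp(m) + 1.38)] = (10.8778*exp(m) + 1.3289)*exp(m)/(3.97*exp(2*m) + 0.97*exp(m) + 1.38)^2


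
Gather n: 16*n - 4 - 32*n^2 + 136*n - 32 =-32*n^2 + 152*n - 36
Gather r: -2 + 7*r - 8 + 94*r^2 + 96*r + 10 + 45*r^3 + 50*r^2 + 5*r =45*r^3 + 144*r^2 + 108*r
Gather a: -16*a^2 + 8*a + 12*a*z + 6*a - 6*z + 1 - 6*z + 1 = -16*a^2 + a*(12*z + 14) - 12*z + 2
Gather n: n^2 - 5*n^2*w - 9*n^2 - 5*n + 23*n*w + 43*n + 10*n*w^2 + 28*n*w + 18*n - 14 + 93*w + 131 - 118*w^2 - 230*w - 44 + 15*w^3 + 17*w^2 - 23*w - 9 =n^2*(-5*w - 8) + n*(10*w^2 + 51*w + 56) + 15*w^3 - 101*w^2 - 160*w + 64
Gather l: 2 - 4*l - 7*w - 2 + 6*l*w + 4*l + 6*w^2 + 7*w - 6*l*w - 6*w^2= 0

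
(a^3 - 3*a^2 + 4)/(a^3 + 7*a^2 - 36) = (a^2 - a - 2)/(a^2 + 9*a + 18)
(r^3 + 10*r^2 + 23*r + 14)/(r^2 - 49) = (r^2 + 3*r + 2)/(r - 7)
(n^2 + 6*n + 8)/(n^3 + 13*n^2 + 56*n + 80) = (n + 2)/(n^2 + 9*n + 20)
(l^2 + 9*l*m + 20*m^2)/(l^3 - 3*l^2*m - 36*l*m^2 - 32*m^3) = (l + 5*m)/(l^2 - 7*l*m - 8*m^2)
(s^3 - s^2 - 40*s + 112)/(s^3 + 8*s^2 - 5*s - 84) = (s^2 - 8*s + 16)/(s^2 + s - 12)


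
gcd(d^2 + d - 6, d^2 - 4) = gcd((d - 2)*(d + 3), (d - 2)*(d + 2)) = d - 2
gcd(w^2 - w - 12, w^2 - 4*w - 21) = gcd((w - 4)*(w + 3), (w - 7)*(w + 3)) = w + 3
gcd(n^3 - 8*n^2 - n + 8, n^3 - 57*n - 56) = n^2 - 7*n - 8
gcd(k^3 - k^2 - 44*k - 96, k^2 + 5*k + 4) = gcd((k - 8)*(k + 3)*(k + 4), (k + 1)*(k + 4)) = k + 4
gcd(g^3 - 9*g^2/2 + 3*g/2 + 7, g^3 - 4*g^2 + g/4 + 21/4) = g^2 - 5*g/2 - 7/2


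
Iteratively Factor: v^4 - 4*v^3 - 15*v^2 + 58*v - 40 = (v - 5)*(v^3 + v^2 - 10*v + 8) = (v - 5)*(v - 2)*(v^2 + 3*v - 4) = (v - 5)*(v - 2)*(v + 4)*(v - 1)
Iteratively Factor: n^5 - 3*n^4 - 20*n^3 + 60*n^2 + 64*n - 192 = (n - 3)*(n^4 - 20*n^2 + 64) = (n - 3)*(n + 4)*(n^3 - 4*n^2 - 4*n + 16) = (n - 3)*(n - 2)*(n + 4)*(n^2 - 2*n - 8) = (n - 4)*(n - 3)*(n - 2)*(n + 4)*(n + 2)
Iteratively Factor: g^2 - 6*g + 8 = (g - 2)*(g - 4)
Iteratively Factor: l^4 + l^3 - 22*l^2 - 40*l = (l + 2)*(l^3 - l^2 - 20*l) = (l + 2)*(l + 4)*(l^2 - 5*l) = (l - 5)*(l + 2)*(l + 4)*(l)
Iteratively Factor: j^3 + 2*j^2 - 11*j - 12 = (j - 3)*(j^2 + 5*j + 4) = (j - 3)*(j + 4)*(j + 1)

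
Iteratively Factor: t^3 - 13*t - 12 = (t - 4)*(t^2 + 4*t + 3) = (t - 4)*(t + 1)*(t + 3)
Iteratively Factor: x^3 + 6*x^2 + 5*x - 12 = (x + 3)*(x^2 + 3*x - 4) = (x + 3)*(x + 4)*(x - 1)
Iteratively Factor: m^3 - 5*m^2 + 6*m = (m)*(m^2 - 5*m + 6) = m*(m - 2)*(m - 3)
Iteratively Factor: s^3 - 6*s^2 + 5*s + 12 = (s + 1)*(s^2 - 7*s + 12) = (s - 4)*(s + 1)*(s - 3)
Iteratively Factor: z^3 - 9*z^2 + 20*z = (z - 4)*(z^2 - 5*z) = z*(z - 4)*(z - 5)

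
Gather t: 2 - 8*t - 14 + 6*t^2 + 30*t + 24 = 6*t^2 + 22*t + 12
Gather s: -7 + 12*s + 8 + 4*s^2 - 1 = 4*s^2 + 12*s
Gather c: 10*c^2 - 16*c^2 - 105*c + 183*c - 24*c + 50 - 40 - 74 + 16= -6*c^2 + 54*c - 48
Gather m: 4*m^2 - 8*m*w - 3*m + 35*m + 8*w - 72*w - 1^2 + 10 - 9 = 4*m^2 + m*(32 - 8*w) - 64*w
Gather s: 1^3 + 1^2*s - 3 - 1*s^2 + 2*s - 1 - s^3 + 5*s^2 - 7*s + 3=-s^3 + 4*s^2 - 4*s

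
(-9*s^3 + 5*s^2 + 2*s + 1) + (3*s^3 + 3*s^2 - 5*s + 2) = -6*s^3 + 8*s^2 - 3*s + 3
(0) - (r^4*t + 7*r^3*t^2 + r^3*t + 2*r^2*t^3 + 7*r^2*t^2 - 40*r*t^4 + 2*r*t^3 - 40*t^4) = -r^4*t - 7*r^3*t^2 - r^3*t - 2*r^2*t^3 - 7*r^2*t^2 + 40*r*t^4 - 2*r*t^3 + 40*t^4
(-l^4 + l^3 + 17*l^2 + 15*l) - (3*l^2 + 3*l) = -l^4 + l^3 + 14*l^2 + 12*l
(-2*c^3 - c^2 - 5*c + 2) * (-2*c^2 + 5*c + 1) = 4*c^5 - 8*c^4 + 3*c^3 - 30*c^2 + 5*c + 2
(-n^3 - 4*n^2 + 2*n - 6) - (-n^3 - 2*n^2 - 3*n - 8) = -2*n^2 + 5*n + 2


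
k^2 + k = k*(k + 1)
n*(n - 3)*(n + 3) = n^3 - 9*n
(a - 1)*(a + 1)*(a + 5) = a^3 + 5*a^2 - a - 5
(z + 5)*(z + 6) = z^2 + 11*z + 30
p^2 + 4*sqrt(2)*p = p*(p + 4*sqrt(2))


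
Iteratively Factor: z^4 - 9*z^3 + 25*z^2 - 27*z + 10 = (z - 1)*(z^3 - 8*z^2 + 17*z - 10) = (z - 2)*(z - 1)*(z^2 - 6*z + 5) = (z - 5)*(z - 2)*(z - 1)*(z - 1)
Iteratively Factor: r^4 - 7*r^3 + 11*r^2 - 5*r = (r - 5)*(r^3 - 2*r^2 + r) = (r - 5)*(r - 1)*(r^2 - r) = r*(r - 5)*(r - 1)*(r - 1)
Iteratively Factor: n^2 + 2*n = (n)*(n + 2)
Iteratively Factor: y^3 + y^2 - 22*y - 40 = (y - 5)*(y^2 + 6*y + 8) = (y - 5)*(y + 4)*(y + 2)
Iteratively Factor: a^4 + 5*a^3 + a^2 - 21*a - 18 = (a - 2)*(a^3 + 7*a^2 + 15*a + 9) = (a - 2)*(a + 3)*(a^2 + 4*a + 3) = (a - 2)*(a + 1)*(a + 3)*(a + 3)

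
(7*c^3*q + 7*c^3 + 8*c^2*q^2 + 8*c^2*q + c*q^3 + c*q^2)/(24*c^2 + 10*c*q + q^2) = c*(7*c^2*q + 7*c^2 + 8*c*q^2 + 8*c*q + q^3 + q^2)/(24*c^2 + 10*c*q + q^2)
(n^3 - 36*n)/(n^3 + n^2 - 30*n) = (n - 6)/(n - 5)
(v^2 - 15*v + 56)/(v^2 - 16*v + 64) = (v - 7)/(v - 8)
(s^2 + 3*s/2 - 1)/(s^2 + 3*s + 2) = (s - 1/2)/(s + 1)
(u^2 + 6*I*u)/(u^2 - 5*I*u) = (u + 6*I)/(u - 5*I)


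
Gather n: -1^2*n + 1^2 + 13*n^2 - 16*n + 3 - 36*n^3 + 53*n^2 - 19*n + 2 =-36*n^3 + 66*n^2 - 36*n + 6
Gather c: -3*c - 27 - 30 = -3*c - 57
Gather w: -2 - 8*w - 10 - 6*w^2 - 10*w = -6*w^2 - 18*w - 12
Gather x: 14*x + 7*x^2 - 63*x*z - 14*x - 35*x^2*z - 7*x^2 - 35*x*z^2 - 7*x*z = -35*x^2*z + x*(-35*z^2 - 70*z)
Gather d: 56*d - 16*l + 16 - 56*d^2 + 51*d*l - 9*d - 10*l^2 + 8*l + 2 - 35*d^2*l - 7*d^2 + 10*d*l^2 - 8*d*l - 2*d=d^2*(-35*l - 63) + d*(10*l^2 + 43*l + 45) - 10*l^2 - 8*l + 18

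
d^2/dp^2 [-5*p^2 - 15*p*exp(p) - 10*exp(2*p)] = -15*p*exp(p) - 40*exp(2*p) - 30*exp(p) - 10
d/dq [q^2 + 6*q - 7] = 2*q + 6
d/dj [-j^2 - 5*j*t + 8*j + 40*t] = -2*j - 5*t + 8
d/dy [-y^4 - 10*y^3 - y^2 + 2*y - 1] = -4*y^3 - 30*y^2 - 2*y + 2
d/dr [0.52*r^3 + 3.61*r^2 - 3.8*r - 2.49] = 1.56*r^2 + 7.22*r - 3.8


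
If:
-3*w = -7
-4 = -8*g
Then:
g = 1/2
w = 7/3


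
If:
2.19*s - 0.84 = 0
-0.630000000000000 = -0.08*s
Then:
No Solution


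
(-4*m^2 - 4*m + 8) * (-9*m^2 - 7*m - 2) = 36*m^4 + 64*m^3 - 36*m^2 - 48*m - 16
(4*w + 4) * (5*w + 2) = 20*w^2 + 28*w + 8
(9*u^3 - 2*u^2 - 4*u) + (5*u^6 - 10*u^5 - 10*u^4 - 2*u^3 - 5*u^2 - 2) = 5*u^6 - 10*u^5 - 10*u^4 + 7*u^3 - 7*u^2 - 4*u - 2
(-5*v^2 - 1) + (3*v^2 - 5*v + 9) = -2*v^2 - 5*v + 8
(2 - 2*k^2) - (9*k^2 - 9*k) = -11*k^2 + 9*k + 2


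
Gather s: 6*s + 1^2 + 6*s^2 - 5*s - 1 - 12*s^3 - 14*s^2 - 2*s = -12*s^3 - 8*s^2 - s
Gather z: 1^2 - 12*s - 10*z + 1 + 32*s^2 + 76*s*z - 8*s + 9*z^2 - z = 32*s^2 - 20*s + 9*z^2 + z*(76*s - 11) + 2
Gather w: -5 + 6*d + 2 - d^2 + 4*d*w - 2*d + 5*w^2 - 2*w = -d^2 + 4*d + 5*w^2 + w*(4*d - 2) - 3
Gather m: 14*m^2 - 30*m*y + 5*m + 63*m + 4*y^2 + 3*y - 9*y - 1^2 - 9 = 14*m^2 + m*(68 - 30*y) + 4*y^2 - 6*y - 10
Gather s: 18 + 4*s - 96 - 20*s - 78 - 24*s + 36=-40*s - 120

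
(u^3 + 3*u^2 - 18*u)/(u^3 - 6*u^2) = (u^2 + 3*u - 18)/(u*(u - 6))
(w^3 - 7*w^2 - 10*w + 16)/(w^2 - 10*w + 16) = (w^2 + w - 2)/(w - 2)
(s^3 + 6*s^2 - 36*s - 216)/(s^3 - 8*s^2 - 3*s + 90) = (s^2 + 12*s + 36)/(s^2 - 2*s - 15)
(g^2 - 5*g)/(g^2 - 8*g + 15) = g/(g - 3)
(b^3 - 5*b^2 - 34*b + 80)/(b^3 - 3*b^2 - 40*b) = (b - 2)/b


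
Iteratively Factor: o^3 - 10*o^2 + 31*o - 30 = (o - 3)*(o^2 - 7*o + 10) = (o - 5)*(o - 3)*(o - 2)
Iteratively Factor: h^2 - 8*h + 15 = (h - 3)*(h - 5)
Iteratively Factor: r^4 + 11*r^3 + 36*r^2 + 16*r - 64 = (r + 4)*(r^3 + 7*r^2 + 8*r - 16) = (r + 4)^2*(r^2 + 3*r - 4) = (r - 1)*(r + 4)^2*(r + 4)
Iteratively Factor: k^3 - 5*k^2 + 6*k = (k)*(k^2 - 5*k + 6) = k*(k - 2)*(k - 3)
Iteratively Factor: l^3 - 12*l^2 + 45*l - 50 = (l - 5)*(l^2 - 7*l + 10) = (l - 5)^2*(l - 2)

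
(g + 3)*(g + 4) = g^2 + 7*g + 12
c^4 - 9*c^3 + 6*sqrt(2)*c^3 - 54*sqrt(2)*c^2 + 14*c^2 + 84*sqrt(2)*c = c*(c - 7)*(c - 2)*(c + 6*sqrt(2))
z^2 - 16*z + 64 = (z - 8)^2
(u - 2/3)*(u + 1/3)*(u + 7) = u^3 + 20*u^2/3 - 23*u/9 - 14/9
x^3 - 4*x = x*(x - 2)*(x + 2)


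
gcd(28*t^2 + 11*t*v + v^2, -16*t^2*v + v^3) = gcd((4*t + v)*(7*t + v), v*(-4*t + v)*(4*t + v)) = 4*t + v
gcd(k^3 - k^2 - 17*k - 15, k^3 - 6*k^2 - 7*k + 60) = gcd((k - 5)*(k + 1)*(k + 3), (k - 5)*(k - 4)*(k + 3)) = k^2 - 2*k - 15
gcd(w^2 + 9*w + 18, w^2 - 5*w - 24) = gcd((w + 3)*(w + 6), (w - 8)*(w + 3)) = w + 3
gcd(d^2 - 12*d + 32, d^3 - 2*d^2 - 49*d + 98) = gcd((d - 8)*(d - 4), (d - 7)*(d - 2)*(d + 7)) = 1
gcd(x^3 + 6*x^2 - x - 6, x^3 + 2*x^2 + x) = x + 1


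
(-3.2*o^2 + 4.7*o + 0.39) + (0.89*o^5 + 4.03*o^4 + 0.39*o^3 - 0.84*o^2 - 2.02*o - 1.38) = 0.89*o^5 + 4.03*o^4 + 0.39*o^3 - 4.04*o^2 + 2.68*o - 0.99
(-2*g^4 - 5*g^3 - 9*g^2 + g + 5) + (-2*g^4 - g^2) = -4*g^4 - 5*g^3 - 10*g^2 + g + 5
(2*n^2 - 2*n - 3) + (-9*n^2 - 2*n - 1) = -7*n^2 - 4*n - 4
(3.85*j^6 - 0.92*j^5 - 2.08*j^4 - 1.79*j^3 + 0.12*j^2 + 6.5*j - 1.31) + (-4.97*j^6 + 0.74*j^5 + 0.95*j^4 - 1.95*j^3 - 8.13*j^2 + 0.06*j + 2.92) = -1.12*j^6 - 0.18*j^5 - 1.13*j^4 - 3.74*j^3 - 8.01*j^2 + 6.56*j + 1.61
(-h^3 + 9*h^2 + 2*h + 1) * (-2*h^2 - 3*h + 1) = 2*h^5 - 15*h^4 - 32*h^3 + h^2 - h + 1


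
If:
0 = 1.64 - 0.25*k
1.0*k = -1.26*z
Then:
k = 6.56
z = -5.21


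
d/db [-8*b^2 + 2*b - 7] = 2 - 16*b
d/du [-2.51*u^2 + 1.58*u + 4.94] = 1.58 - 5.02*u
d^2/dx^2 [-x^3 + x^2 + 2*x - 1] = 2 - 6*x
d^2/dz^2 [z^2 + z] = 2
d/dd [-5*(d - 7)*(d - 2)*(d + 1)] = -15*d^2 + 80*d - 25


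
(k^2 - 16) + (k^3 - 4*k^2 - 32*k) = k^3 - 3*k^2 - 32*k - 16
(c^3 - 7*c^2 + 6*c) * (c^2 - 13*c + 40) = c^5 - 20*c^4 + 137*c^3 - 358*c^2 + 240*c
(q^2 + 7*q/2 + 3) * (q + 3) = q^3 + 13*q^2/2 + 27*q/2 + 9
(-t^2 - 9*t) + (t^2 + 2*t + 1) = 1 - 7*t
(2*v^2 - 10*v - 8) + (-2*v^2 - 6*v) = -16*v - 8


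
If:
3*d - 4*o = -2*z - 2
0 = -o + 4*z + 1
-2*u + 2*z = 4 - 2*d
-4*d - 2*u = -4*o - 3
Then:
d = 3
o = 3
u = 3/2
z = 1/2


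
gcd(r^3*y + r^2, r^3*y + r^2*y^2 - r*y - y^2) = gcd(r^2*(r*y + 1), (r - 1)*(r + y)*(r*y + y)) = 1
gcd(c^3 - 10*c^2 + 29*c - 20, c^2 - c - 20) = c - 5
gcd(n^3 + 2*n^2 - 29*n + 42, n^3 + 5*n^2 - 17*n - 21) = n^2 + 4*n - 21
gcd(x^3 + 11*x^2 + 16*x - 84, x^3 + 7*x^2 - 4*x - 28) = x^2 + 5*x - 14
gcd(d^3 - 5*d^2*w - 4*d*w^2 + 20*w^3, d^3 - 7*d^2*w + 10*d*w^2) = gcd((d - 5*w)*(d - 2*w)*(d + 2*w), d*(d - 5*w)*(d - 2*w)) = d^2 - 7*d*w + 10*w^2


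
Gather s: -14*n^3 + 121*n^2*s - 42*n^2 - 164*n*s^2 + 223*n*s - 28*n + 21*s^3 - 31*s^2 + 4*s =-14*n^3 - 42*n^2 - 28*n + 21*s^3 + s^2*(-164*n - 31) + s*(121*n^2 + 223*n + 4)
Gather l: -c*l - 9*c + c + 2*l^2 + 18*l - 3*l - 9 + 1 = -8*c + 2*l^2 + l*(15 - c) - 8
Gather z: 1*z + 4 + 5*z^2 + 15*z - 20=5*z^2 + 16*z - 16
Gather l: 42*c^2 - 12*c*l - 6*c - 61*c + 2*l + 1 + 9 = 42*c^2 - 67*c + l*(2 - 12*c) + 10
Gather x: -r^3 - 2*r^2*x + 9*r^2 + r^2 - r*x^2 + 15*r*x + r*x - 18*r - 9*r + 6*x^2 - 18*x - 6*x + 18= -r^3 + 10*r^2 - 27*r + x^2*(6 - r) + x*(-2*r^2 + 16*r - 24) + 18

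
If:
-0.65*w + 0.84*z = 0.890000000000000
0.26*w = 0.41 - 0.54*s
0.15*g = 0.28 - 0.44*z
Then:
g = 1.86666666666667 - 2.93333333333333*z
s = 1.41851851851852 - 0.622222222222222*z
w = 1.29230769230769*z - 1.36923076923077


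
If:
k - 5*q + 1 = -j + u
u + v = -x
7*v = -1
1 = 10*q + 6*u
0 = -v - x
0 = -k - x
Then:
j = -5/14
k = -1/7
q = 1/10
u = 0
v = -1/7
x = 1/7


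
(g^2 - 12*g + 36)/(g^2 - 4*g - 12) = (g - 6)/(g + 2)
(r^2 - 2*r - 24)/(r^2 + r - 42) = (r + 4)/(r + 7)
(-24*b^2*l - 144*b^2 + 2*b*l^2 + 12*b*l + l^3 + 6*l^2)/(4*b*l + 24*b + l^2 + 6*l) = (-24*b^2 + 2*b*l + l^2)/(4*b + l)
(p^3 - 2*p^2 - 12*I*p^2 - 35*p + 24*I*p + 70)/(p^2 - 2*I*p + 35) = (p^2 - p*(2 + 5*I) + 10*I)/(p + 5*I)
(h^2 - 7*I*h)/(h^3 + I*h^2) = (h - 7*I)/(h*(h + I))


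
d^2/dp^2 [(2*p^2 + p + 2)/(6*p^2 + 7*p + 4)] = 12*(-8*p^3 + 12*p^2 + 30*p + 9)/(216*p^6 + 756*p^5 + 1314*p^4 + 1351*p^3 + 876*p^2 + 336*p + 64)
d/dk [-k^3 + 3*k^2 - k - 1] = -3*k^2 + 6*k - 1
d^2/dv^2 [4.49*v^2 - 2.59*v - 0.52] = 8.98000000000000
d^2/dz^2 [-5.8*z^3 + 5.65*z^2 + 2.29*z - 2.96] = 11.3 - 34.8*z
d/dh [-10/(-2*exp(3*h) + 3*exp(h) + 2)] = (30 - 60*exp(2*h))*exp(h)/(-2*exp(3*h) + 3*exp(h) + 2)^2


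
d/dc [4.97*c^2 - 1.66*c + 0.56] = 9.94*c - 1.66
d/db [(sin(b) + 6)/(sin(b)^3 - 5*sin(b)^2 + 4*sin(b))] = (-2*sin(b)^3 - 13*sin(b)^2 + 60*sin(b) - 24)*cos(b)/((sin(b) - 4)^2*(sin(b) - 1)^2*sin(b)^2)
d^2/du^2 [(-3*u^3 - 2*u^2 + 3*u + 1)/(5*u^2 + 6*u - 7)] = 6*(-26*u^3 + 81*u^2 - 12*u + 33)/(125*u^6 + 450*u^5 + 15*u^4 - 1044*u^3 - 21*u^2 + 882*u - 343)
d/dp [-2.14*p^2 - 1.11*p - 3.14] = -4.28*p - 1.11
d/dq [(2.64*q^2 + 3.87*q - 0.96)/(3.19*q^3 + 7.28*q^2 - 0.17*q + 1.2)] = (-8.4216*q^4 - 24.6906*q^3 - 19.4352*q^2 + 20.3136*q + 4.4808)/(10.1761*q^6 + 46.4464*q^5 + 51.9138*q^4 + 5.1808*q^3 + 17.5009*q^2 - 0.408*q + 1.44)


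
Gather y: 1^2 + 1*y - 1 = y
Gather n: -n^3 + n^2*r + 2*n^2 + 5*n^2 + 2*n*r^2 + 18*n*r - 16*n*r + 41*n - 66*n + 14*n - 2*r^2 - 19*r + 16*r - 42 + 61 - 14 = -n^3 + n^2*(r + 7) + n*(2*r^2 + 2*r - 11) - 2*r^2 - 3*r + 5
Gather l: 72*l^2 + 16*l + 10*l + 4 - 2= 72*l^2 + 26*l + 2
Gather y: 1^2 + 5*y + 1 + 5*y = 10*y + 2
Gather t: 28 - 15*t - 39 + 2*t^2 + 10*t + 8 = 2*t^2 - 5*t - 3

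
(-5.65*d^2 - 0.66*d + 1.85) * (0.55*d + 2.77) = -3.1075*d^3 - 16.0135*d^2 - 0.8107*d + 5.1245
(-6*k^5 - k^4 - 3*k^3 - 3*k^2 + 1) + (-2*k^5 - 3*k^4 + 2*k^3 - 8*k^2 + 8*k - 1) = -8*k^5 - 4*k^4 - k^3 - 11*k^2 + 8*k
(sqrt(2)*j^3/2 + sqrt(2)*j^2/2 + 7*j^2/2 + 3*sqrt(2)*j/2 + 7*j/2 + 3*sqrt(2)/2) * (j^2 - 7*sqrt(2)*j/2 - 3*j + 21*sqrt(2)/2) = sqrt(2)*j^5/2 - sqrt(2)*j^4 - 49*sqrt(2)*j^3/4 - 21*j^2/2 + 43*sqrt(2)*j^2/2 + 21*j + 129*sqrt(2)*j/4 + 63/2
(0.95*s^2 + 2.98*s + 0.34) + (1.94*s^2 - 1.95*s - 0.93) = 2.89*s^2 + 1.03*s - 0.59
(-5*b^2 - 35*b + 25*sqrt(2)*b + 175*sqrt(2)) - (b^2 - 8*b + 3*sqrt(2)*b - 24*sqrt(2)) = -6*b^2 - 27*b + 22*sqrt(2)*b + 199*sqrt(2)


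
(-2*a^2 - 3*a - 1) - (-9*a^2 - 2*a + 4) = 7*a^2 - a - 5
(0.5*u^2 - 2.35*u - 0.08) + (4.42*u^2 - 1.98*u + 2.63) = 4.92*u^2 - 4.33*u + 2.55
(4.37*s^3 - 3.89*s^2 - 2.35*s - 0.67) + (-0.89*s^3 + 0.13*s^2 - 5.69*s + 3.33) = 3.48*s^3 - 3.76*s^2 - 8.04*s + 2.66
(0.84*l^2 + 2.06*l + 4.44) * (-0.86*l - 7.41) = -0.7224*l^3 - 7.996*l^2 - 19.083*l - 32.9004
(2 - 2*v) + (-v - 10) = -3*v - 8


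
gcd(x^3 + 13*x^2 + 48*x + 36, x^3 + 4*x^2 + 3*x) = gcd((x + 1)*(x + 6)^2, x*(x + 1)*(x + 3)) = x + 1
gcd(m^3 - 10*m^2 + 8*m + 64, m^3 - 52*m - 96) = m^2 - 6*m - 16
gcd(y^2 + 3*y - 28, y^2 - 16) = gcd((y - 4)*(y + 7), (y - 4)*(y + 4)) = y - 4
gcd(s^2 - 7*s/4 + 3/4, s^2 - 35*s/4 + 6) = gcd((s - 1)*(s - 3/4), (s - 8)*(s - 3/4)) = s - 3/4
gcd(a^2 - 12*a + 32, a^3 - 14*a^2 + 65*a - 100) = a - 4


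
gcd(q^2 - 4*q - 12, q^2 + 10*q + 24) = 1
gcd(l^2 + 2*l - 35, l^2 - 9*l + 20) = l - 5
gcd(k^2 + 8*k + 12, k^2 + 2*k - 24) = k + 6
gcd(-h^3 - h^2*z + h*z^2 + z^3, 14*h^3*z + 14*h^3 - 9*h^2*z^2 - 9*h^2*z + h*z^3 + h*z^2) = 1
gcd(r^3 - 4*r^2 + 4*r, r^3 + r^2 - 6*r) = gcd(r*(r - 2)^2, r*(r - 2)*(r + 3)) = r^2 - 2*r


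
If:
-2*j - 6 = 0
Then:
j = -3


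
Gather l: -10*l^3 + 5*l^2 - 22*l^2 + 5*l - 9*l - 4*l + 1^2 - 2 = -10*l^3 - 17*l^2 - 8*l - 1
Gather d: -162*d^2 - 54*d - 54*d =-162*d^2 - 108*d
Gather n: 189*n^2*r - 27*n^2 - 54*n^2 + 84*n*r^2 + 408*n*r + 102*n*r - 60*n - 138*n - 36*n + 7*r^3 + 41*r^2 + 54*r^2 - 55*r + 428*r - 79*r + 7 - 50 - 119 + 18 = n^2*(189*r - 81) + n*(84*r^2 + 510*r - 234) + 7*r^3 + 95*r^2 + 294*r - 144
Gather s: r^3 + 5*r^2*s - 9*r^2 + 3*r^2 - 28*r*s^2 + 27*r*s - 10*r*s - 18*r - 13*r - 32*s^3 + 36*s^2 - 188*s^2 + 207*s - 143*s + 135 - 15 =r^3 - 6*r^2 - 31*r - 32*s^3 + s^2*(-28*r - 152) + s*(5*r^2 + 17*r + 64) + 120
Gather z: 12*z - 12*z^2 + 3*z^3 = 3*z^3 - 12*z^2 + 12*z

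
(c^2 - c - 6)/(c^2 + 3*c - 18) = (c + 2)/(c + 6)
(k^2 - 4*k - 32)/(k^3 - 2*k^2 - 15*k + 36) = (k - 8)/(k^2 - 6*k + 9)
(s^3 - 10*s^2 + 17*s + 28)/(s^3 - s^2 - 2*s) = (s^2 - 11*s + 28)/(s*(s - 2))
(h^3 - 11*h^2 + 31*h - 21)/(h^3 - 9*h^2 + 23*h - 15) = (h - 7)/(h - 5)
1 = 1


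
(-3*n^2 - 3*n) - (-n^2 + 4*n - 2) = -2*n^2 - 7*n + 2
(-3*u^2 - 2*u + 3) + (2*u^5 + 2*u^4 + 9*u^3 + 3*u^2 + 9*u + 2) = 2*u^5 + 2*u^4 + 9*u^3 + 7*u + 5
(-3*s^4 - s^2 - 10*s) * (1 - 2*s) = 6*s^5 - 3*s^4 + 2*s^3 + 19*s^2 - 10*s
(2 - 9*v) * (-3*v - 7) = 27*v^2 + 57*v - 14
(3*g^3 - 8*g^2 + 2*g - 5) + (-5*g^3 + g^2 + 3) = -2*g^3 - 7*g^2 + 2*g - 2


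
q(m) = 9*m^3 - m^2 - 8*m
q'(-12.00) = 3904.00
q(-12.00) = -15600.00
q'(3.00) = 229.00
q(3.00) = 210.00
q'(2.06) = 102.46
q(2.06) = 57.95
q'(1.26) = 32.35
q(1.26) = 6.34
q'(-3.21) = 276.63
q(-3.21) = -282.31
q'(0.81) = 8.09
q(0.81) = -2.35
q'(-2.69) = 192.75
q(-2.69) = -160.90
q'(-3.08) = 254.29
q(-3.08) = -247.81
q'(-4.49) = 545.30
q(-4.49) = -798.91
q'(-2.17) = 123.48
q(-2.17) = -79.31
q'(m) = 27*m^2 - 2*m - 8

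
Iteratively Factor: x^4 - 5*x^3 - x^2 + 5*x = (x - 1)*(x^3 - 4*x^2 - 5*x) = (x - 1)*(x + 1)*(x^2 - 5*x) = (x - 5)*(x - 1)*(x + 1)*(x)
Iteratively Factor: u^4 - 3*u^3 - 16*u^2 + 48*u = (u - 4)*(u^3 + u^2 - 12*u) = (u - 4)*(u + 4)*(u^2 - 3*u) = u*(u - 4)*(u + 4)*(u - 3)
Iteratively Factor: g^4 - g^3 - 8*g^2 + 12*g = (g - 2)*(g^3 + g^2 - 6*g) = (g - 2)^2*(g^2 + 3*g) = g*(g - 2)^2*(g + 3)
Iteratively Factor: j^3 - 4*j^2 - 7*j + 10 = (j - 5)*(j^2 + j - 2) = (j - 5)*(j + 2)*(j - 1)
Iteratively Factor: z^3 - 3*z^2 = (z)*(z^2 - 3*z) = z^2*(z - 3)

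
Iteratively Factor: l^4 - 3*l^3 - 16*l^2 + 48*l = (l + 4)*(l^3 - 7*l^2 + 12*l) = (l - 4)*(l + 4)*(l^2 - 3*l) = (l - 4)*(l - 3)*(l + 4)*(l)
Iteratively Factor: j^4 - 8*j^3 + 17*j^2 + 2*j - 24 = (j + 1)*(j^3 - 9*j^2 + 26*j - 24) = (j - 2)*(j + 1)*(j^2 - 7*j + 12) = (j - 4)*(j - 2)*(j + 1)*(j - 3)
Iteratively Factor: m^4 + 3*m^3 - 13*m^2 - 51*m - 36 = (m + 1)*(m^3 + 2*m^2 - 15*m - 36) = (m + 1)*(m + 3)*(m^2 - m - 12) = (m - 4)*(m + 1)*(m + 3)*(m + 3)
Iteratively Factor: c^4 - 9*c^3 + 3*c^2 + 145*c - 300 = (c + 4)*(c^3 - 13*c^2 + 55*c - 75) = (c - 5)*(c + 4)*(c^2 - 8*c + 15) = (c - 5)*(c - 3)*(c + 4)*(c - 5)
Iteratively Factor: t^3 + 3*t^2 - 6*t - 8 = (t - 2)*(t^2 + 5*t + 4) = (t - 2)*(t + 4)*(t + 1)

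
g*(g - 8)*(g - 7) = g^3 - 15*g^2 + 56*g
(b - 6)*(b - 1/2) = b^2 - 13*b/2 + 3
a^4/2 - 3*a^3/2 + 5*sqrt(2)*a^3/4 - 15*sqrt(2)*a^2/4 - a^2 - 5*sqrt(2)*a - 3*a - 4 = (a/2 + 1/2)*(a - 4)*(a + sqrt(2)/2)*(a + 2*sqrt(2))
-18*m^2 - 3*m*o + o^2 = (-6*m + o)*(3*m + o)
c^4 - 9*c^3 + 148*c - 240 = (c - 6)*(c - 5)*(c - 2)*(c + 4)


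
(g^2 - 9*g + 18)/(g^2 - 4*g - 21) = (-g^2 + 9*g - 18)/(-g^2 + 4*g + 21)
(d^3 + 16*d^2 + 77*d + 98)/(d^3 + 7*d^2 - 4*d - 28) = (d + 7)/(d - 2)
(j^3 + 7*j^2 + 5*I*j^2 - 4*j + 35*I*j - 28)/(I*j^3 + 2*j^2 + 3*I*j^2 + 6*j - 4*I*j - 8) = (-I*j^3 + j^2*(5 - 7*I) + j*(35 + 4*I) + 28*I)/(j^3 + j^2*(3 - 2*I) + j*(-4 - 6*I) + 8*I)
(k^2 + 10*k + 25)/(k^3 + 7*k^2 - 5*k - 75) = 1/(k - 3)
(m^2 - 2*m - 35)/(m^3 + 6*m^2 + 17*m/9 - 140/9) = 9*(m - 7)/(9*m^2 + 9*m - 28)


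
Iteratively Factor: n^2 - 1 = (n - 1)*(n + 1)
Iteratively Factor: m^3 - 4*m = (m + 2)*(m^2 - 2*m) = m*(m + 2)*(m - 2)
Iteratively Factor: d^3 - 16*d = (d + 4)*(d^2 - 4*d) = (d - 4)*(d + 4)*(d)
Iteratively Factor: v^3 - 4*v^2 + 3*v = (v)*(v^2 - 4*v + 3) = v*(v - 1)*(v - 3)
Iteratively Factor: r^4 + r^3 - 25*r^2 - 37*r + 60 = (r - 1)*(r^3 + 2*r^2 - 23*r - 60) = (r - 5)*(r - 1)*(r^2 + 7*r + 12) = (r - 5)*(r - 1)*(r + 3)*(r + 4)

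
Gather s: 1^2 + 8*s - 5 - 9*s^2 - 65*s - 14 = -9*s^2 - 57*s - 18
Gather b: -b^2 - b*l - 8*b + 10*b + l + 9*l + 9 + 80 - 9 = -b^2 + b*(2 - l) + 10*l + 80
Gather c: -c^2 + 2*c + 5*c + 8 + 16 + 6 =-c^2 + 7*c + 30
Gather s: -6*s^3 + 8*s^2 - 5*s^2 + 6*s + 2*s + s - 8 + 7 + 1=-6*s^3 + 3*s^2 + 9*s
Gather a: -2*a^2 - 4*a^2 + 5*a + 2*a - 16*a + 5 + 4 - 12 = -6*a^2 - 9*a - 3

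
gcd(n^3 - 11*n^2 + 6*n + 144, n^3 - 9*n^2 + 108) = n^2 - 3*n - 18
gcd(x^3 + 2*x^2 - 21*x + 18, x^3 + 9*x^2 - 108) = x^2 + 3*x - 18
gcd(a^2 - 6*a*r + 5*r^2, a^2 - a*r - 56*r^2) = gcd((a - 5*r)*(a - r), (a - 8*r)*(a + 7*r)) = 1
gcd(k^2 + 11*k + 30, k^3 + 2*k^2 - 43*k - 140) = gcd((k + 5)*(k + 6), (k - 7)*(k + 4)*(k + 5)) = k + 5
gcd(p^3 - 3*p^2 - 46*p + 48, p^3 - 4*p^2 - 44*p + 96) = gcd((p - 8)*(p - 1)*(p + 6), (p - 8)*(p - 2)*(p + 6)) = p^2 - 2*p - 48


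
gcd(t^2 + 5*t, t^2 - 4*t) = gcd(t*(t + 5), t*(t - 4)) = t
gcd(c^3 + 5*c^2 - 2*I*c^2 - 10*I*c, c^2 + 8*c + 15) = c + 5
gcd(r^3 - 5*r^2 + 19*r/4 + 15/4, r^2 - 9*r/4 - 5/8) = r - 5/2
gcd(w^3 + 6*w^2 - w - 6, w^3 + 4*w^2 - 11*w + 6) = w^2 + 5*w - 6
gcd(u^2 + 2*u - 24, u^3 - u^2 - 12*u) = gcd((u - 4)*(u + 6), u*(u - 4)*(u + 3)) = u - 4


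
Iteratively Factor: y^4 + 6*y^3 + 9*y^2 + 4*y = (y + 1)*(y^3 + 5*y^2 + 4*y) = y*(y + 1)*(y^2 + 5*y + 4) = y*(y + 1)^2*(y + 4)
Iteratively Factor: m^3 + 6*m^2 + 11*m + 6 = (m + 3)*(m^2 + 3*m + 2) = (m + 2)*(m + 3)*(m + 1)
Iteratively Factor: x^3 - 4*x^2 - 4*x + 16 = (x - 4)*(x^2 - 4) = (x - 4)*(x + 2)*(x - 2)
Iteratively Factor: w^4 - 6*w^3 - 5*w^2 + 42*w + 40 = (w - 5)*(w^3 - w^2 - 10*w - 8) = (w - 5)*(w + 2)*(w^2 - 3*w - 4) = (w - 5)*(w - 4)*(w + 2)*(w + 1)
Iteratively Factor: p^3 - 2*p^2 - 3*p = (p + 1)*(p^2 - 3*p) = p*(p + 1)*(p - 3)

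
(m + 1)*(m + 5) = m^2 + 6*m + 5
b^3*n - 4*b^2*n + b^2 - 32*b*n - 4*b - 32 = (b - 8)*(b + 4)*(b*n + 1)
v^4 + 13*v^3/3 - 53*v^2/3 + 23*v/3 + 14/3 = (v - 2)*(v - 1)*(v + 1/3)*(v + 7)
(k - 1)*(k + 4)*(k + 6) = k^3 + 9*k^2 + 14*k - 24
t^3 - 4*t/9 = t*(t - 2/3)*(t + 2/3)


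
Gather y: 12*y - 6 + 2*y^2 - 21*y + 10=2*y^2 - 9*y + 4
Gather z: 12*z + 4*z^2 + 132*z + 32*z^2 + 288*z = 36*z^2 + 432*z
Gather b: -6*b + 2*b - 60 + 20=-4*b - 40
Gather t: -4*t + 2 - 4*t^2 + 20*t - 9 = -4*t^2 + 16*t - 7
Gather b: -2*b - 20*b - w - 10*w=-22*b - 11*w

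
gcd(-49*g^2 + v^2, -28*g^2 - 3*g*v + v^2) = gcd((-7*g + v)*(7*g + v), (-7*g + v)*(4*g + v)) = -7*g + v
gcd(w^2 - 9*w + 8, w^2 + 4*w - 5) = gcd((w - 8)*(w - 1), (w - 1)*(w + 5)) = w - 1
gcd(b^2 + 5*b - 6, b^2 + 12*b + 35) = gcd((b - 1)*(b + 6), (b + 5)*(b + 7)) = 1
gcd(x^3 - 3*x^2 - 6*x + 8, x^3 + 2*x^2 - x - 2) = x^2 + x - 2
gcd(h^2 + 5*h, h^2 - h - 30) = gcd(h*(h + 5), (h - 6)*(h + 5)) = h + 5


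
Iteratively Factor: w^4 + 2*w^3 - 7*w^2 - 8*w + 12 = (w + 3)*(w^3 - w^2 - 4*w + 4) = (w - 2)*(w + 3)*(w^2 + w - 2) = (w - 2)*(w - 1)*(w + 3)*(w + 2)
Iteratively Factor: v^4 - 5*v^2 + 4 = (v - 2)*(v^3 + 2*v^2 - v - 2) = (v - 2)*(v + 2)*(v^2 - 1) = (v - 2)*(v + 1)*(v + 2)*(v - 1)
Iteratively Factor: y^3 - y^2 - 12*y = (y - 4)*(y^2 + 3*y) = y*(y - 4)*(y + 3)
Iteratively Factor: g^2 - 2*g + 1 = (g - 1)*(g - 1)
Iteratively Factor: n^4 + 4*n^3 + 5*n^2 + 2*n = (n)*(n^3 + 4*n^2 + 5*n + 2) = n*(n + 1)*(n^2 + 3*n + 2) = n*(n + 1)*(n + 2)*(n + 1)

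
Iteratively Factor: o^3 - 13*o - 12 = (o + 3)*(o^2 - 3*o - 4) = (o - 4)*(o + 3)*(o + 1)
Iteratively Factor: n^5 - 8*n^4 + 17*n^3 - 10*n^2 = (n - 2)*(n^4 - 6*n^3 + 5*n^2) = n*(n - 2)*(n^3 - 6*n^2 + 5*n) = n^2*(n - 2)*(n^2 - 6*n + 5) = n^2*(n - 2)*(n - 1)*(n - 5)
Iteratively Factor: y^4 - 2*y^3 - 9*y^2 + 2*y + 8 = (y + 2)*(y^3 - 4*y^2 - y + 4) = (y - 1)*(y + 2)*(y^2 - 3*y - 4) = (y - 1)*(y + 1)*(y + 2)*(y - 4)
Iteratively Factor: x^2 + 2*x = (x + 2)*(x)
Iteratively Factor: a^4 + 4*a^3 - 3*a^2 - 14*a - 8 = (a + 1)*(a^3 + 3*a^2 - 6*a - 8) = (a + 1)*(a + 4)*(a^2 - a - 2) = (a + 1)^2*(a + 4)*(a - 2)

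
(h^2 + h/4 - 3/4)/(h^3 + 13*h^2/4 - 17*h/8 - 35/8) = 2*(4*h - 3)/(8*h^2 + 18*h - 35)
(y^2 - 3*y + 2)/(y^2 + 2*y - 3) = (y - 2)/(y + 3)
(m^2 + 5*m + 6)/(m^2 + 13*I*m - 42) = (m^2 + 5*m + 6)/(m^2 + 13*I*m - 42)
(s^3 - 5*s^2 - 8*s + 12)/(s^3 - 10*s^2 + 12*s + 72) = (s - 1)/(s - 6)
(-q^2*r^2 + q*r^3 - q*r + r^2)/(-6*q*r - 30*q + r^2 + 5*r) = r*(q^2*r - q*r^2 + q - r)/(6*q*r + 30*q - r^2 - 5*r)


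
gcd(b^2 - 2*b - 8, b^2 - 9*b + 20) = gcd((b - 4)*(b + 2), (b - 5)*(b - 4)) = b - 4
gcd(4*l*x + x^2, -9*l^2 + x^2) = 1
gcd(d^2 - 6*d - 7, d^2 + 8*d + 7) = d + 1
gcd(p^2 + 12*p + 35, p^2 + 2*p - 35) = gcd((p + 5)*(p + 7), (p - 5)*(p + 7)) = p + 7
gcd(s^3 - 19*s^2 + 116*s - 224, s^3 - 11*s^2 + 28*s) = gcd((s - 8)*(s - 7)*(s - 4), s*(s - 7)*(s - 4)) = s^2 - 11*s + 28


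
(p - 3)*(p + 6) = p^2 + 3*p - 18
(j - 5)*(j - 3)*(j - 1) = j^3 - 9*j^2 + 23*j - 15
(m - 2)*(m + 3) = m^2 + m - 6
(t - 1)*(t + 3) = t^2 + 2*t - 3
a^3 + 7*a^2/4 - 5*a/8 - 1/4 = (a - 1/2)*(a + 1/4)*(a + 2)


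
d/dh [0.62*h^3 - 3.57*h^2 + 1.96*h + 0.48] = 1.86*h^2 - 7.14*h + 1.96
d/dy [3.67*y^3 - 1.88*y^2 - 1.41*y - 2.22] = 11.01*y^2 - 3.76*y - 1.41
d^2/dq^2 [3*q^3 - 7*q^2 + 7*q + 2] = 18*q - 14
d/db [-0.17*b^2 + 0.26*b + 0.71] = 0.26 - 0.34*b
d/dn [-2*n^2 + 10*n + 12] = 10 - 4*n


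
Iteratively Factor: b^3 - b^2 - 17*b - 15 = (b + 3)*(b^2 - 4*b - 5) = (b + 1)*(b + 3)*(b - 5)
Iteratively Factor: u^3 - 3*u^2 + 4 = (u + 1)*(u^2 - 4*u + 4) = (u - 2)*(u + 1)*(u - 2)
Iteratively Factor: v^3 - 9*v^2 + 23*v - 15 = (v - 1)*(v^2 - 8*v + 15) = (v - 3)*(v - 1)*(v - 5)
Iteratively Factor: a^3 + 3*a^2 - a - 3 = (a - 1)*(a^2 + 4*a + 3) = (a - 1)*(a + 3)*(a + 1)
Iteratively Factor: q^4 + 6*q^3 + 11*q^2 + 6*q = (q + 3)*(q^3 + 3*q^2 + 2*q) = (q + 1)*(q + 3)*(q^2 + 2*q) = (q + 1)*(q + 2)*(q + 3)*(q)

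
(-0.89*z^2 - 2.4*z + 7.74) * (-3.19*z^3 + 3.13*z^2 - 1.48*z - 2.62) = 2.8391*z^5 + 4.8703*z^4 - 30.8854*z^3 + 30.11*z^2 - 5.1672*z - 20.2788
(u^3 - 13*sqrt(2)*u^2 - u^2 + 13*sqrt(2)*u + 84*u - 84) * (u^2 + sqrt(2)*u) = u^5 - 12*sqrt(2)*u^4 - u^4 + 12*sqrt(2)*u^3 + 58*u^3 - 58*u^2 + 84*sqrt(2)*u^2 - 84*sqrt(2)*u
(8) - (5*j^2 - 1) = 9 - 5*j^2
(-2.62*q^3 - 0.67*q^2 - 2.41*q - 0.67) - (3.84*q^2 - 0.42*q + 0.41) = -2.62*q^3 - 4.51*q^2 - 1.99*q - 1.08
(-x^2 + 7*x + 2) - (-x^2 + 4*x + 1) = 3*x + 1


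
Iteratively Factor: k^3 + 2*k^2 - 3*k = (k + 3)*(k^2 - k) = (k - 1)*(k + 3)*(k)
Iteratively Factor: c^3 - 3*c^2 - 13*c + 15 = (c - 1)*(c^2 - 2*c - 15) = (c - 1)*(c + 3)*(c - 5)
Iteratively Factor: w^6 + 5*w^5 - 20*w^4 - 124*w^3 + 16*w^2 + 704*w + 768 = (w + 2)*(w^5 + 3*w^4 - 26*w^3 - 72*w^2 + 160*w + 384) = (w + 2)*(w + 4)*(w^4 - w^3 - 22*w^2 + 16*w + 96) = (w - 3)*(w + 2)*(w + 4)*(w^3 + 2*w^2 - 16*w - 32) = (w - 3)*(w + 2)^2*(w + 4)*(w^2 - 16) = (w - 3)*(w + 2)^2*(w + 4)^2*(w - 4)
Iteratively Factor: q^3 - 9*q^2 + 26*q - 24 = (q - 2)*(q^2 - 7*q + 12) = (q - 4)*(q - 2)*(q - 3)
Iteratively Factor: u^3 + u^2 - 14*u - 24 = (u + 3)*(u^2 - 2*u - 8) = (u - 4)*(u + 3)*(u + 2)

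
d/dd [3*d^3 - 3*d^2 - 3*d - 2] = 9*d^2 - 6*d - 3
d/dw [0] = 0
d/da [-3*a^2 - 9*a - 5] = -6*a - 9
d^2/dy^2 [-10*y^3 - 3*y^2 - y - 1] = -60*y - 6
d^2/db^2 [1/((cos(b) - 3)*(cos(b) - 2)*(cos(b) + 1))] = (-90*(1 - cos(b)^2)^2 + 12*sin(b)^6 + 3*cos(b)^6 + 44*cos(b)^5 + 2*cos(b)^3 - 139*cos(b)^2 - 54*cos(b) + 128)/((cos(b) - 3)^3*(cos(b) - 2)^3*(cos(b) + 1)^3)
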